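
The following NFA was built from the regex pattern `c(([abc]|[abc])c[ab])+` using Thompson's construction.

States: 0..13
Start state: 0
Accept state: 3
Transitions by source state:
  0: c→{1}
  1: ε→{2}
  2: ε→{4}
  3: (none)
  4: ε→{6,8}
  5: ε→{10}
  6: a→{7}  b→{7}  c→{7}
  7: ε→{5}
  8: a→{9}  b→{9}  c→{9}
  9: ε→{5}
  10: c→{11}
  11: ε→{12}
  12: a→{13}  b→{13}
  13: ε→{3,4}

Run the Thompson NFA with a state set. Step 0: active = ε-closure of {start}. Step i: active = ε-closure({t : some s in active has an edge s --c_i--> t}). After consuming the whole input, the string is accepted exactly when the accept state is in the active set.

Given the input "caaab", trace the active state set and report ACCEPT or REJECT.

Answer: REJECT

Derivation:
start: ε-closure({0}) = {0}
'c' @ 1: {1,2,4,6,8}
'a' @ 2: {5,7,9,10}
'a' @ 3: {}  — state set empty
rest 'ab' ignored (set empty)
end set {} — state 3 not in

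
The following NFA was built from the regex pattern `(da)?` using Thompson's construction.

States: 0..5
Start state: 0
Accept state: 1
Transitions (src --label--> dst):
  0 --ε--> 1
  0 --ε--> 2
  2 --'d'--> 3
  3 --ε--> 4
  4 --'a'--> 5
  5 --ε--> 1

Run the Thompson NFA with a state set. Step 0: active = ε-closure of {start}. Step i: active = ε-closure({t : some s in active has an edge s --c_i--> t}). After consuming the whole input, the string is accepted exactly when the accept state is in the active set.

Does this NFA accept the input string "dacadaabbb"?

Answer: REJECT

Trace:
start: ε-closure({0}) = {0,1,2}
'd' @ 1: {3,4}
'a' @ 2: {1,5}  [accepting]
'c' @ 3: {}  — state set empty
rest 'adaabbb' ignored (set empty)
after full input: {}  (accept=1 not in)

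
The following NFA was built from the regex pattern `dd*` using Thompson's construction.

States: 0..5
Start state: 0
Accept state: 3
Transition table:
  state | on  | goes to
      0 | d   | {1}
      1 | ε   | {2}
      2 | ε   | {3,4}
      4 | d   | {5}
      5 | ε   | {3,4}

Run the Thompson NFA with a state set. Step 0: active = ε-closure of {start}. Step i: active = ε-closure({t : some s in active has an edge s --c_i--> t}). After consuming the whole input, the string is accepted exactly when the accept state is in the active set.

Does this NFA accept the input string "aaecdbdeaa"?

Answer: REJECT

Derivation:
start: ε-closure({0}) = {0}
'a' @ 1: {}  — no active states
rest 'aecdbdeaa' ignored (set empty)
end set {} — state 3 not in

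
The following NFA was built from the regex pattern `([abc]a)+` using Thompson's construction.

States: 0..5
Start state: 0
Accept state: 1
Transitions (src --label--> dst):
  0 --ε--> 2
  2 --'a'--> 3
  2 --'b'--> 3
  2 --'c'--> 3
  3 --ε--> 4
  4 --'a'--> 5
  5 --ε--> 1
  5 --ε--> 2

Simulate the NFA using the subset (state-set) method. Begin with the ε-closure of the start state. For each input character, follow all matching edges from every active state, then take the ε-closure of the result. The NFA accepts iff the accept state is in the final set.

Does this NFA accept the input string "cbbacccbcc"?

S₀ = ε-closure({0}) = {0,2}
'c' @ 1: {3,4}
'b' @ 2: {}  — dead — no transitions
rest 'bacccbcc' ignored (set empty)
after full input: {}  (accept=1 not in)

Answer: REJECT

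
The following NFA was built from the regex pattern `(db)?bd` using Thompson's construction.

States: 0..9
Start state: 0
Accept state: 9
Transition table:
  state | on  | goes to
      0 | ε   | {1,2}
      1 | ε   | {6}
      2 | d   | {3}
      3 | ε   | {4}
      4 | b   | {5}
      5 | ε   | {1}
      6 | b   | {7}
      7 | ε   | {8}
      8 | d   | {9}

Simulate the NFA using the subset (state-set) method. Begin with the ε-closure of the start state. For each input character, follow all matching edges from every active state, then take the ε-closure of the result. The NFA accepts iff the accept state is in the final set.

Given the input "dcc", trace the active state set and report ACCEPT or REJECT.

S₀ = ε-closure({0}) = {0,1,2,6}
'd' @ 1: {3,4}
'c' @ 2: {}  — state set empty
rest 'c' ignored (set empty)
end set {} — state 9 not in

Answer: REJECT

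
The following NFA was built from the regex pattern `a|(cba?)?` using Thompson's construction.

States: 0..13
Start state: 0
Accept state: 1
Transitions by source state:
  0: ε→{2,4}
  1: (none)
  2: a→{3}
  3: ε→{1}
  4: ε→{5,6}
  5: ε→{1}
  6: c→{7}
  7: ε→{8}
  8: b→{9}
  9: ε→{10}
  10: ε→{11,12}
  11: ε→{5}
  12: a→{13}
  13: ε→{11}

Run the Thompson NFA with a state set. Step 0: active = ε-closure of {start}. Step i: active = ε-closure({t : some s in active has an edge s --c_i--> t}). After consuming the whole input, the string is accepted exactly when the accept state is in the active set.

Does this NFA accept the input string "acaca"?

start: ε-closure({0}) = {0,1,2,4,5,6}
'a' @ 1: {1,3}  [accepting]
'c' @ 2: {}  — dead — no transitions
rest 'aca' ignored (set empty)
after full input: {}  (accept=1 not in)

Answer: REJECT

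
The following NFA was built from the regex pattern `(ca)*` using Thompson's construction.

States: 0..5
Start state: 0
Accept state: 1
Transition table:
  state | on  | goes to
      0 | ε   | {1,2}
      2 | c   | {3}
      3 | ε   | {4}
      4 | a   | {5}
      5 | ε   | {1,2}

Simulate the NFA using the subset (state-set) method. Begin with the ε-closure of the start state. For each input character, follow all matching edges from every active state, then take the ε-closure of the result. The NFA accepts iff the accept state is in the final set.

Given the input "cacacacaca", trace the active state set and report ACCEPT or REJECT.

start: ε-closure({0}) = {0,1,2}
'c' @ 1: {3,4}
'a' @ 2: {1,2,5}  ✓accept
'c' @ 3: {3,4}
'a' @ 4: {1,2,5}  ✓accept
'c' @ 5: {3,4}
'a' @ 6: {1,2,5}  ✓accept
'c' @ 7: {3,4}
'a' @ 8: {1,2,5}  ✓accept
'c' @ 9: {3,4}
'a' @ 10: {1,2,5}  ✓accept
after full input: {1,2,5}  (accept=1 in)

Answer: ACCEPT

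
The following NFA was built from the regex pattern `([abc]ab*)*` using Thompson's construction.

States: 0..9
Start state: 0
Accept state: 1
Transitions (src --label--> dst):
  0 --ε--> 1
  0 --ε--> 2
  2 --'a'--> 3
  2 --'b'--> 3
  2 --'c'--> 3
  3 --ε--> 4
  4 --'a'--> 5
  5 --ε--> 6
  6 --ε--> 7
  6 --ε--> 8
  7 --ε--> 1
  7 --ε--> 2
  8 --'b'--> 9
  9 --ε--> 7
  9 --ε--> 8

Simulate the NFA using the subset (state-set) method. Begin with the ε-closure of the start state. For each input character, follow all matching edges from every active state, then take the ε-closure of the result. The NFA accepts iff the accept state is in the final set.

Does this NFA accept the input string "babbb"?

S₀ = ε-closure({0}) = {0,1,2}
'b' @ 1: {3,4}
'a' @ 2: {1,2,5,6,7,8}  [accepting]
'b' @ 3: {1,2,3,4,7,8,9}  [accepting]
'b' @ 4: {1,2,3,4,7,8,9}  [accepting]
'b' @ 5: {1,2,3,4,7,8,9}  [accepting]
end set {1,2,3,4,7,8,9} — state 1 in

Answer: ACCEPT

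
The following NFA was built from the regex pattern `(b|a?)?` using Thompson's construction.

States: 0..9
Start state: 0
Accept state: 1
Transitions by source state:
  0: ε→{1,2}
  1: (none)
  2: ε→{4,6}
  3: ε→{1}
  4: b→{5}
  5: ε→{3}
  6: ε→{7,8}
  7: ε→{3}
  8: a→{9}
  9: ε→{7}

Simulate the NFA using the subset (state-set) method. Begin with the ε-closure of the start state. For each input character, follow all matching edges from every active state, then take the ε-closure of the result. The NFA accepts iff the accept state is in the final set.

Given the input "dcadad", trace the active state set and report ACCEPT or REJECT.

Answer: REJECT

Trace:
S₀ = ε-closure({0}) = {0,1,2,3,4,6,7,8}
'd' @ 1: {}  — no active states
rest 'cadad' ignored (set empty)
end set {} — state 1 not in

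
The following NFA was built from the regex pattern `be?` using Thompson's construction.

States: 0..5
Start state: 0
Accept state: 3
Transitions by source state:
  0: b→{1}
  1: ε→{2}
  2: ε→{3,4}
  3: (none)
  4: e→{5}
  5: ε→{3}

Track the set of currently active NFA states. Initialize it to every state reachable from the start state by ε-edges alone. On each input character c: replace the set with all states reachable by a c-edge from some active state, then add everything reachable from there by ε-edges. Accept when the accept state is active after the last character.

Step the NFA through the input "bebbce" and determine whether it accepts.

Answer: REJECT

Trace:
initial (ε-close {0}): {0}
'b' @ 1: {1,2,3,4}  (accept∈set)
'e' @ 2: {3,5}  (accept∈set)
'b' @ 3: {}  — no active states
rest 'bce' ignored (set empty)
after full input: {}  (accept=3 not in)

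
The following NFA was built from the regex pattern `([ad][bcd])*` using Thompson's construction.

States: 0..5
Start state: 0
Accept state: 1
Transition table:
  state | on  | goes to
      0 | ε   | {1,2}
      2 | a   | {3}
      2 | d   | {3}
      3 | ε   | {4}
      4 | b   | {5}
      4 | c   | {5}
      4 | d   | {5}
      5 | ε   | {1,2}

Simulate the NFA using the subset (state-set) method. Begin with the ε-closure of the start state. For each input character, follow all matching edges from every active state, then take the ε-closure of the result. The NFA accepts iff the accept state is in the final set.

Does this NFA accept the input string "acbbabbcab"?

Answer: REJECT

Trace:
start: ε-closure({0}) = {0,1,2}
'a' @ 1: {3,4}
'c' @ 2: {1,2,5}  [accepting]
'b' @ 3: {}  — dead — no transitions
rest 'babbcab' ignored (set empty)
end set {} — state 1 not in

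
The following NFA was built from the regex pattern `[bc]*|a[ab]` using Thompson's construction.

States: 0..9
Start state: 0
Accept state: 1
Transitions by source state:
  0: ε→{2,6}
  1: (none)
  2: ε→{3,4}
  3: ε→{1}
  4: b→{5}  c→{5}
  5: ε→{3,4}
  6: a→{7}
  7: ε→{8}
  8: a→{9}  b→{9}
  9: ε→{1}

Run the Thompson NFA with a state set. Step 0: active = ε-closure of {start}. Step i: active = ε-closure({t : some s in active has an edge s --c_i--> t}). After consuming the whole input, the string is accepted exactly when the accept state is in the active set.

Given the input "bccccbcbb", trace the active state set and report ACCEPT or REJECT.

Answer: ACCEPT

Trace:
S₀ = ε-closure({0}) = {0,1,2,3,4,6}
'b' @ 1: {1,3,4,5}  ✓accept
'c' @ 2: {1,3,4,5}  ✓accept
'c' @ 3: {1,3,4,5}  ✓accept
'c' @ 4: {1,3,4,5}  ✓accept
'c' @ 5: {1,3,4,5}  ✓accept
'b' @ 6: {1,3,4,5}  ✓accept
'c' @ 7: {1,3,4,5}  ✓accept
'b' @ 8: {1,3,4,5}  ✓accept
'b' @ 9: {1,3,4,5}  ✓accept
after full input: {1,3,4,5}  (accept=1 in)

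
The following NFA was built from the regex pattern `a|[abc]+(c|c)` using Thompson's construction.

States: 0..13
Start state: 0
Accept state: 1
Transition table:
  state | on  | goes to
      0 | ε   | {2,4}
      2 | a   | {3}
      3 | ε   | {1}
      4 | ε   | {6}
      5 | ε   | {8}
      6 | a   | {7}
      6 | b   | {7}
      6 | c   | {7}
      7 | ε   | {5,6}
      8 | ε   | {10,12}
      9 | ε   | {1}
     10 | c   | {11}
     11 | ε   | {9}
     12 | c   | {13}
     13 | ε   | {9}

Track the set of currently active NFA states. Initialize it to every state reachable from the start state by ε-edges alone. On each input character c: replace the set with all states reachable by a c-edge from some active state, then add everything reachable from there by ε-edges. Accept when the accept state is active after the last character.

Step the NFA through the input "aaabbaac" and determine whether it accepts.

Answer: ACCEPT

Derivation:
start: ε-closure({0}) = {0,2,4,6}
'a' @ 1: {1,3,5,6,7,8,10,12}  [accepting]
'a' @ 2: {5,6,7,8,10,12}
'a' @ 3: {5,6,7,8,10,12}
'b' @ 4: {5,6,7,8,10,12}
'b' @ 5: {5,6,7,8,10,12}
'a' @ 6: {5,6,7,8,10,12}
'a' @ 7: {5,6,7,8,10,12}
'c' @ 8: {1,5,6,7,8,9,10,11,12,13}  [accepting]
after full input: {1,5,6,7,8,9,10,11,12,13}  (accept=1 in)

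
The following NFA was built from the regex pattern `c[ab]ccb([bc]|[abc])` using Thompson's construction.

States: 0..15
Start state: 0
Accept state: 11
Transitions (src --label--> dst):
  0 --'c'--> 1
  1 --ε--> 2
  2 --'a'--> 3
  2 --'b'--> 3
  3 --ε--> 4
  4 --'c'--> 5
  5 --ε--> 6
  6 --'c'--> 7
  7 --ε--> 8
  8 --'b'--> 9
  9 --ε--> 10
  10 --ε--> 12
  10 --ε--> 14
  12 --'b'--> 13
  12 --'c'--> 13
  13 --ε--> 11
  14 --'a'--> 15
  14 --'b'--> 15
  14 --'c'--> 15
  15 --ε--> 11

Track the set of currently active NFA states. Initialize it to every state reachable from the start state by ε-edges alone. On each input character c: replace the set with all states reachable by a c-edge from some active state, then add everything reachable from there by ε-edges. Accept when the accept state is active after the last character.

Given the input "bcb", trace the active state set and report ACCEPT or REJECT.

start: ε-closure({0}) = {0}
'b' @ 1: {}  — dead — no transitions
rest 'cb' ignored (set empty)
after full input: {}  (accept=11 not in)

Answer: REJECT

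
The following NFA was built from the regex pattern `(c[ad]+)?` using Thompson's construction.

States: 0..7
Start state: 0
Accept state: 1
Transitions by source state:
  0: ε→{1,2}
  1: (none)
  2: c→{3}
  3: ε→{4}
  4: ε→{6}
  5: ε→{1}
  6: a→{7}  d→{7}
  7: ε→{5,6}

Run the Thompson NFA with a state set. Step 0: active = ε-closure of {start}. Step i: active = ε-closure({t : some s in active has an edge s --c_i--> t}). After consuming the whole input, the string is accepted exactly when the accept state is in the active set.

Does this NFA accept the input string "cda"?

Answer: ACCEPT

Derivation:
start: ε-closure({0}) = {0,1,2}
'c' @ 1: {3,4,6}
'd' @ 2: {1,5,6,7}  (accept∈set)
'a' @ 3: {1,5,6,7}  (accept∈set)
end set {1,5,6,7} — state 1 in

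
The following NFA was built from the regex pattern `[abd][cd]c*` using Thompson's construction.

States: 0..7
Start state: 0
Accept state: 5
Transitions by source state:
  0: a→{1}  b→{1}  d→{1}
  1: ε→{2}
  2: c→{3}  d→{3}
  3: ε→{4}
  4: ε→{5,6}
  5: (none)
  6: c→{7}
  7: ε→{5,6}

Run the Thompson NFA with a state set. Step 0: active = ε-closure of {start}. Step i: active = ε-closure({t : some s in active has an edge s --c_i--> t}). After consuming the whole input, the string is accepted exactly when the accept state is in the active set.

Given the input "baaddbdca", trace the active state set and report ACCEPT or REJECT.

start: ε-closure({0}) = {0}
'b' @ 1: {1,2}
'a' @ 2: {}  — dead — no transitions
rest 'addbdca' ignored (set empty)
after full input: {}  (accept=5 not in)

Answer: REJECT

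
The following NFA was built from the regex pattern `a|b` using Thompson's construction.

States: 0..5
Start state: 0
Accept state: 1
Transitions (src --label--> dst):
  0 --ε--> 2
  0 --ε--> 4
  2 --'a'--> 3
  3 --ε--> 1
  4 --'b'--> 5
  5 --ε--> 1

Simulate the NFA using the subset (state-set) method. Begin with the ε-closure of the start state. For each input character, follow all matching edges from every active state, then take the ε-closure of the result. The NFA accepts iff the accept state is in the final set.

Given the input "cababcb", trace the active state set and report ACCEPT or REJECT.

Answer: REJECT

Derivation:
start: ε-closure({0}) = {0,2,4}
'c' @ 1: {}  — dead — no transitions
rest 'ababcb' ignored (set empty)
after full input: {}  (accept=1 not in)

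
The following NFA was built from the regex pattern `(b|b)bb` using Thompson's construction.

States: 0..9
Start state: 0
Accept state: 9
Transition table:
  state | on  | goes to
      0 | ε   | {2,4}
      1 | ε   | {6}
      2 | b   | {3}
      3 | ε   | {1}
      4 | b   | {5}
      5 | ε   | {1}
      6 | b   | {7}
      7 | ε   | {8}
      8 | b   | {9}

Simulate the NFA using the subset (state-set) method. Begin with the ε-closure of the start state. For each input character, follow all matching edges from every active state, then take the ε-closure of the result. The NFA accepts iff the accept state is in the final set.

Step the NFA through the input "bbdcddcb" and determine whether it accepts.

Answer: REJECT

Derivation:
start: ε-closure({0}) = {0,2,4}
'b' @ 1: {1,3,5,6}
'b' @ 2: {7,8}
'd' @ 3: {}  — dead — no transitions
rest 'cddcb' ignored (set empty)
end set {} — state 9 not in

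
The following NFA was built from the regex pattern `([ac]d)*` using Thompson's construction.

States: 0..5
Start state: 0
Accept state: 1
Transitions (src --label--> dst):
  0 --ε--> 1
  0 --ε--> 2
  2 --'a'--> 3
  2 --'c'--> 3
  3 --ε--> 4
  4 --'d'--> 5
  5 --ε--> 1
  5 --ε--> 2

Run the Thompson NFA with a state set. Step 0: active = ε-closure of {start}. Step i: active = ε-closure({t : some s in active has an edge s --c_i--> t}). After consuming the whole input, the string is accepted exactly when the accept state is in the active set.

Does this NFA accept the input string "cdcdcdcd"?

Answer: ACCEPT

Trace:
S₀ = ε-closure({0}) = {0,1,2}
'c' @ 1: {3,4}
'd' @ 2: {1,2,5}  (accept∈set)
'c' @ 3: {3,4}
'd' @ 4: {1,2,5}  (accept∈set)
'c' @ 5: {3,4}
'd' @ 6: {1,2,5}  (accept∈set)
'c' @ 7: {3,4}
'd' @ 8: {1,2,5}  (accept∈set)
after full input: {1,2,5}  (accept=1 in)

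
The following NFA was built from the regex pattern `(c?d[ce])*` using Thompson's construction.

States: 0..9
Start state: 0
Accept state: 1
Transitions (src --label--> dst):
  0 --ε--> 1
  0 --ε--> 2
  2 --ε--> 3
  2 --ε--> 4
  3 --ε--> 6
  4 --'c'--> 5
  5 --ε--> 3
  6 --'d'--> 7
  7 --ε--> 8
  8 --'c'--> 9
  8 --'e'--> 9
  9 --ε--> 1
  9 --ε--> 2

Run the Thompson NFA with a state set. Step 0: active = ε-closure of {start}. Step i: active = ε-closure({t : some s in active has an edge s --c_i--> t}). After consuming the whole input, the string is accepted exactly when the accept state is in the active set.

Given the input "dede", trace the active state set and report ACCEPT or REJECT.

Answer: ACCEPT

Trace:
S₀ = ε-closure({0}) = {0,1,2,3,4,6}
'd' @ 1: {7,8}
'e' @ 2: {1,2,3,4,6,9}  ✓accept
'd' @ 3: {7,8}
'e' @ 4: {1,2,3,4,6,9}  ✓accept
final: {1,2,3,4,6,9}; accept 1 in set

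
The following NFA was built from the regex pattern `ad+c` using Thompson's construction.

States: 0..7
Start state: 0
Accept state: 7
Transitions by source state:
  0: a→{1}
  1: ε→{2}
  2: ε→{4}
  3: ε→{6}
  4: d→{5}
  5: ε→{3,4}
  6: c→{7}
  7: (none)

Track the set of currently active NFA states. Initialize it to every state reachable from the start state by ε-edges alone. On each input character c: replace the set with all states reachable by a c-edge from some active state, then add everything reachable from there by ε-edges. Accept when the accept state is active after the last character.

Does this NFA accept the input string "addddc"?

initial (ε-close {0}): {0}
'a' @ 1: {1,2,4}
'd' @ 2: {3,4,5,6}
'd' @ 3: {3,4,5,6}
'd' @ 4: {3,4,5,6}
'd' @ 5: {3,4,5,6}
'c' @ 6: {7}  ✓accept
end set {7} — state 7 in

Answer: ACCEPT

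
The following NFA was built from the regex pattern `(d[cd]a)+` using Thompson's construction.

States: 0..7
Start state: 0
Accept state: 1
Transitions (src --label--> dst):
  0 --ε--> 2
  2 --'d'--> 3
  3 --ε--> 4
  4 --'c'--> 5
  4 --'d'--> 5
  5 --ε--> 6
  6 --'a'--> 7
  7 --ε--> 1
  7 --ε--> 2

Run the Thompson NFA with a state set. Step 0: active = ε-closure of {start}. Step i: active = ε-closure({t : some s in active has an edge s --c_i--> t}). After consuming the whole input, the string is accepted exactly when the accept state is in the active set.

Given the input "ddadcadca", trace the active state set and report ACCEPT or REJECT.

Answer: ACCEPT

Steps:
start: ε-closure({0}) = {0,2}
'd' @ 1: {3,4}
'd' @ 2: {5,6}
'a' @ 3: {1,2,7}  [accepting]
'd' @ 4: {3,4}
'c' @ 5: {5,6}
'a' @ 6: {1,2,7}  [accepting]
'd' @ 7: {3,4}
'c' @ 8: {5,6}
'a' @ 9: {1,2,7}  [accepting]
after full input: {1,2,7}  (accept=1 in)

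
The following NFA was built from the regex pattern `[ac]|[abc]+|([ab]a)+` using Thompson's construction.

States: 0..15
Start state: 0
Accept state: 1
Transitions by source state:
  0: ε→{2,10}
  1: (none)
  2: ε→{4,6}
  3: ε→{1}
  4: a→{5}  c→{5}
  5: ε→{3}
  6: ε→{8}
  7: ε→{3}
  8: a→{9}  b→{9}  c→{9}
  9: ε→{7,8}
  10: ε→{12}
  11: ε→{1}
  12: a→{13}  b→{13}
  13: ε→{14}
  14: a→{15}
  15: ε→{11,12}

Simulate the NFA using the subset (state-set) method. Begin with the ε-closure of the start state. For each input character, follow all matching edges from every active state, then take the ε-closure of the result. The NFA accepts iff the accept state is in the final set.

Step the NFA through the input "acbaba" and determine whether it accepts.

Answer: ACCEPT

Steps:
start: ε-closure({0}) = {0,2,4,6,8,10,12}
'a' @ 1: {1,3,5,7,8,9,13,14}  [accepting]
'c' @ 2: {1,3,7,8,9}  [accepting]
'b' @ 3: {1,3,7,8,9}  [accepting]
'a' @ 4: {1,3,7,8,9}  [accepting]
'b' @ 5: {1,3,7,8,9}  [accepting]
'a' @ 6: {1,3,7,8,9}  [accepting]
after full input: {1,3,7,8,9}  (accept=1 in)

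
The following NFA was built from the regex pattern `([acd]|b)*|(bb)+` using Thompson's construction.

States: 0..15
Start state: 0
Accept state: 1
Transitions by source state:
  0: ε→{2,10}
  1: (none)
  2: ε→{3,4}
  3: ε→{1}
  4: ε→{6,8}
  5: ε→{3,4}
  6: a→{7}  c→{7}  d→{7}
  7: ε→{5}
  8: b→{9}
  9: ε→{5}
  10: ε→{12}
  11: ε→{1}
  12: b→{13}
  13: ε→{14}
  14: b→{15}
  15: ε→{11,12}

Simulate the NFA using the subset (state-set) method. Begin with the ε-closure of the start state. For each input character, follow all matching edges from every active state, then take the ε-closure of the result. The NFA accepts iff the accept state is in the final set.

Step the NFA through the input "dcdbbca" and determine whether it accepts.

initial (ε-close {0}): {0,1,2,3,4,6,8,10,12}
'd' @ 1: {1,3,4,5,6,7,8}  ✓accept
'c' @ 2: {1,3,4,5,6,7,8}  ✓accept
'd' @ 3: {1,3,4,5,6,7,8}  ✓accept
'b' @ 4: {1,3,4,5,6,8,9}  ✓accept
'b' @ 5: {1,3,4,5,6,8,9}  ✓accept
'c' @ 6: {1,3,4,5,6,7,8}  ✓accept
'a' @ 7: {1,3,4,5,6,7,8}  ✓accept
end set {1,3,4,5,6,7,8} — state 1 in

Answer: ACCEPT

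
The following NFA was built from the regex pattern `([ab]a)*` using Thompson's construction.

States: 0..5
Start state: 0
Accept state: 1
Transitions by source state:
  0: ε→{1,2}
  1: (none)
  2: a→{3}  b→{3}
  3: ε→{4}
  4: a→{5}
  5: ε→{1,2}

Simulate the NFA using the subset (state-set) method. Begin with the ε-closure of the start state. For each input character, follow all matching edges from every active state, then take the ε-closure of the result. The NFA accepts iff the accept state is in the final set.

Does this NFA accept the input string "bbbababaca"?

S₀ = ε-closure({0}) = {0,1,2}
'b' @ 1: {3,4}
'b' @ 2: {}  — dead — no transitions
rest 'bababaca' ignored (set empty)
end set {} — state 1 not in

Answer: REJECT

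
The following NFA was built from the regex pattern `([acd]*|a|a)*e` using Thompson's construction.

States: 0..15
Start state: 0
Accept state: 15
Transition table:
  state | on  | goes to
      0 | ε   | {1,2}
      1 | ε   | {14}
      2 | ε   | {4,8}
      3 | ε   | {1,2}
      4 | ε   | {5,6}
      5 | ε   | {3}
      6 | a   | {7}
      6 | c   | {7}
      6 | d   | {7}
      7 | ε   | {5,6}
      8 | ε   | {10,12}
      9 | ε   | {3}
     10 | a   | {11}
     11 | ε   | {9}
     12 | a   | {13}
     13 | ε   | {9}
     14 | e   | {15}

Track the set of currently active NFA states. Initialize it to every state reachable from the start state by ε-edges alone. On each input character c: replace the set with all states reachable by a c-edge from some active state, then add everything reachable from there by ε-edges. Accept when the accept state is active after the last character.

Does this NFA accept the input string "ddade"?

initial (ε-close {0}): {0,1,2,3,4,5,6,8,10,12,14}
'd' @ 1: {1,2,3,4,5,6,7,8,10,12,14}
'd' @ 2: {1,2,3,4,5,6,7,8,10,12,14}
'a' @ 3: {1,2,3,4,5,6,7,8,9,10,11,12,13,14}
'd' @ 4: {1,2,3,4,5,6,7,8,10,12,14}
'e' @ 5: {15}  (accept∈set)
end set {15} — state 15 in

Answer: ACCEPT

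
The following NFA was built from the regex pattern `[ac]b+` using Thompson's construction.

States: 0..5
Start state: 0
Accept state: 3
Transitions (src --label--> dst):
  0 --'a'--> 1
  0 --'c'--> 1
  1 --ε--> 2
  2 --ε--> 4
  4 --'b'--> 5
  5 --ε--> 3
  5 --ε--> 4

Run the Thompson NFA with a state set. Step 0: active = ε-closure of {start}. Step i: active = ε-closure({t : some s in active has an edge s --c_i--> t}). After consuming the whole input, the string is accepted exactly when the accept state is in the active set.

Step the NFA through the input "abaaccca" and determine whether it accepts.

Answer: REJECT

Trace:
S₀ = ε-closure({0}) = {0}
'a' @ 1: {1,2,4}
'b' @ 2: {3,4,5}  [accepting]
'a' @ 3: {}  — state set empty
rest 'accca' ignored (set empty)
final: {}; accept 3 not in set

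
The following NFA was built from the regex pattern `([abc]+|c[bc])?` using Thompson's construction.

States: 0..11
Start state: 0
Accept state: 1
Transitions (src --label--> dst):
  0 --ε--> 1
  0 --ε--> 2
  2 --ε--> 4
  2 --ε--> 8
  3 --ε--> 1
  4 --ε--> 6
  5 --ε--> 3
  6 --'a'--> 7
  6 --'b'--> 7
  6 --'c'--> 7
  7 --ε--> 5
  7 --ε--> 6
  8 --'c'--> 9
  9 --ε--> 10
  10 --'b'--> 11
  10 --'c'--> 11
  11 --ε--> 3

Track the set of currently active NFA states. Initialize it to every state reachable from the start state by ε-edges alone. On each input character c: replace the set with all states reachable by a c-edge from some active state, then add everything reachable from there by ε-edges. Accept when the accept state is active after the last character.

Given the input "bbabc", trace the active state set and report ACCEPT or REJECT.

Answer: ACCEPT

Trace:
start: ε-closure({0}) = {0,1,2,4,6,8}
'b' @ 1: {1,3,5,6,7}  (accept∈set)
'b' @ 2: {1,3,5,6,7}  (accept∈set)
'a' @ 3: {1,3,5,6,7}  (accept∈set)
'b' @ 4: {1,3,5,6,7}  (accept∈set)
'c' @ 5: {1,3,5,6,7}  (accept∈set)
after full input: {1,3,5,6,7}  (accept=1 in)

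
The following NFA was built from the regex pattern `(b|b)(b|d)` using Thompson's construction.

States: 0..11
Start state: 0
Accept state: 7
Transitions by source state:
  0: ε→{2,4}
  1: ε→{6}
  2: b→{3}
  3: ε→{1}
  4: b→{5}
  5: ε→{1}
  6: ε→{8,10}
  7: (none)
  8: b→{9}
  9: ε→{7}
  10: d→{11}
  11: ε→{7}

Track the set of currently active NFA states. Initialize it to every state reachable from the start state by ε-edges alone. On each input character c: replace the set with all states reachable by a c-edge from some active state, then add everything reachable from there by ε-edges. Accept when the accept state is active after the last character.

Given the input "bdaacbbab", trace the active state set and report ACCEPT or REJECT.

Answer: REJECT

Steps:
S₀ = ε-closure({0}) = {0,2,4}
'b' @ 1: {1,3,5,6,8,10}
'd' @ 2: {7,11}  [accepting]
'a' @ 3: {}  — no active states
rest 'acbbab' ignored (set empty)
end set {} — state 7 not in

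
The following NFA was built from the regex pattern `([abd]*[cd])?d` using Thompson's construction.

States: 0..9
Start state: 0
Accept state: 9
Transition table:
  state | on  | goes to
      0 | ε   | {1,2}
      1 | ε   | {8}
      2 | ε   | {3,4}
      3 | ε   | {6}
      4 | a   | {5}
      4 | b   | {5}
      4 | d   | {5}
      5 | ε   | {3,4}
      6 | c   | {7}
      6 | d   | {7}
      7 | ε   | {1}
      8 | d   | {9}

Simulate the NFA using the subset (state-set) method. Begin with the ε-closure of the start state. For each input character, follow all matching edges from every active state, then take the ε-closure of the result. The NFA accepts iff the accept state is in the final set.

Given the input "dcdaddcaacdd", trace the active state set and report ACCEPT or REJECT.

Answer: REJECT

Trace:
initial (ε-close {0}): {0,1,2,3,4,6,8}
'd' @ 1: {1,3,4,5,6,7,8,9}  ✓accept
'c' @ 2: {1,7,8}
'd' @ 3: {9}  ✓accept
'a' @ 4: {}  — no active states
rest 'ddcaacdd' ignored (set empty)
final: {}; accept 9 not in set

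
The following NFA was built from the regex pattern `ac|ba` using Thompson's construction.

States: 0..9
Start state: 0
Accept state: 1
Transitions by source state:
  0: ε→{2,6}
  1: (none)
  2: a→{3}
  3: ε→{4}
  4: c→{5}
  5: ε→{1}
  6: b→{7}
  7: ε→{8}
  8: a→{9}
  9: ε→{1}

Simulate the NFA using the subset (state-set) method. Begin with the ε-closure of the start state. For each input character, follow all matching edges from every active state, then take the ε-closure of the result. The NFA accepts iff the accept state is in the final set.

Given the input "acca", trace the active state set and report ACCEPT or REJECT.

start: ε-closure({0}) = {0,2,6}
'a' @ 1: {3,4}
'c' @ 2: {1,5}  [accepting]
'c' @ 3: {}  — state set empty
rest 'a' ignored (set empty)
after full input: {}  (accept=1 not in)

Answer: REJECT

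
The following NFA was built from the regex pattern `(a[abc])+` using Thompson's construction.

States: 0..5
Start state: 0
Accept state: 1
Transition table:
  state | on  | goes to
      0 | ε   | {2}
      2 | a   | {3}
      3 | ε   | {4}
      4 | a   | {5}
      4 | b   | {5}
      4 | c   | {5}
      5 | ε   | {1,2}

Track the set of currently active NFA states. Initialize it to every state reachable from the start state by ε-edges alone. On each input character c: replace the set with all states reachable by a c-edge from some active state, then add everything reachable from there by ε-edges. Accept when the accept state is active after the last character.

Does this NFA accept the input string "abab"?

Answer: ACCEPT

Steps:
S₀ = ε-closure({0}) = {0,2}
'a' @ 1: {3,4}
'b' @ 2: {1,2,5}  (accept∈set)
'a' @ 3: {3,4}
'b' @ 4: {1,2,5}  (accept∈set)
final: {1,2,5}; accept 1 in set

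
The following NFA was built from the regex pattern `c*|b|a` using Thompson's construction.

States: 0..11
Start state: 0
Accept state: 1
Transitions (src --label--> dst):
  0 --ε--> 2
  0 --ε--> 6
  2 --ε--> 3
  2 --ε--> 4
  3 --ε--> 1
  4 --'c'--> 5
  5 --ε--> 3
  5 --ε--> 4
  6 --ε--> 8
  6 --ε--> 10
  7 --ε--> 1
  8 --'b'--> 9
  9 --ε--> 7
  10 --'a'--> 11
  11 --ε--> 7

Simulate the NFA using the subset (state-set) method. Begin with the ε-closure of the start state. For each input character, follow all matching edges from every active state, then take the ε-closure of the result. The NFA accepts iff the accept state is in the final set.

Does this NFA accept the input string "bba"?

Answer: REJECT

Steps:
S₀ = ε-closure({0}) = {0,1,2,3,4,6,8,10}
'b' @ 1: {1,7,9}  [accepting]
'b' @ 2: {}  — dead — no transitions
rest 'a' ignored (set empty)
end set {} — state 1 not in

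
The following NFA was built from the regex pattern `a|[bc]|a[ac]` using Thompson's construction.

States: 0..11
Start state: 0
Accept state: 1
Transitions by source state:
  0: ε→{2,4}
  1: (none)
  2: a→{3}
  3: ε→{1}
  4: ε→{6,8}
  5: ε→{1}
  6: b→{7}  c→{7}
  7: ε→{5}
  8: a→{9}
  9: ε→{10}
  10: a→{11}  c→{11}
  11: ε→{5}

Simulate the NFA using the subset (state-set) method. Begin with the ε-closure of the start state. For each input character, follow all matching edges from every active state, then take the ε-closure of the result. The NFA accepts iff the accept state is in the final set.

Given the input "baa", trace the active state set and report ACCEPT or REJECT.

initial (ε-close {0}): {0,2,4,6,8}
'b' @ 1: {1,5,7}  [accepting]
'a' @ 2: {}  — state set empty
rest 'a' ignored (set empty)
end set {} — state 1 not in

Answer: REJECT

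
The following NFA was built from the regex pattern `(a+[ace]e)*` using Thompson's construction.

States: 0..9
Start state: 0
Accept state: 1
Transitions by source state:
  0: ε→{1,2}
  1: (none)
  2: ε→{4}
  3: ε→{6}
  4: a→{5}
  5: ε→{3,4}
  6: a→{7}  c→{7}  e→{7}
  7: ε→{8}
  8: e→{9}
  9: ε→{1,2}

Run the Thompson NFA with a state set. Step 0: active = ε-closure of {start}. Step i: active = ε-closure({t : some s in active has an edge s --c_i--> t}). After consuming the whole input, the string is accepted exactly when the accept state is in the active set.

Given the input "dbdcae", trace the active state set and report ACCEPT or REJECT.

initial (ε-close {0}): {0,1,2,4}
'd' @ 1: {}  — state set empty
rest 'bdcae' ignored (set empty)
end set {} — state 1 not in

Answer: REJECT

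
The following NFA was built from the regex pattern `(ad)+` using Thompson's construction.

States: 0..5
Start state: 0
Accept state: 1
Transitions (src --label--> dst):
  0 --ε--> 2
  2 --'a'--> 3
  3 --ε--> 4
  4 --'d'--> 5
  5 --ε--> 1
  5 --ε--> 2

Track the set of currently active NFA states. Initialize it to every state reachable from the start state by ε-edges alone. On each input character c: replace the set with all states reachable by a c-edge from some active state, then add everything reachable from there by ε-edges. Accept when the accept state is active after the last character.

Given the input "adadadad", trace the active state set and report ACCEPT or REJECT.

S₀ = ε-closure({0}) = {0,2}
'a' @ 1: {3,4}
'd' @ 2: {1,2,5}  ✓accept
'a' @ 3: {3,4}
'd' @ 4: {1,2,5}  ✓accept
'a' @ 5: {3,4}
'd' @ 6: {1,2,5}  ✓accept
'a' @ 7: {3,4}
'd' @ 8: {1,2,5}  ✓accept
after full input: {1,2,5}  (accept=1 in)

Answer: ACCEPT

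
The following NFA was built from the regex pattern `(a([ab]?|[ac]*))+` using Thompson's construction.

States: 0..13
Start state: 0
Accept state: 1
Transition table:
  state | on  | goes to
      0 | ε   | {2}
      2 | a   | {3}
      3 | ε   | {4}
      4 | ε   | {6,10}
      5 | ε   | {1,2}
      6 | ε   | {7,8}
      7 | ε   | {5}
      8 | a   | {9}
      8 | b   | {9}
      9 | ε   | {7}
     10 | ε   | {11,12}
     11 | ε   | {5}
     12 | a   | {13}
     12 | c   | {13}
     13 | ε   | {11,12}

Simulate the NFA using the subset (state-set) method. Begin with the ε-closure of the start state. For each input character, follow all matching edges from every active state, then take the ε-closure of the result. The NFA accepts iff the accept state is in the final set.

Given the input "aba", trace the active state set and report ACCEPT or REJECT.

initial (ε-close {0}): {0,2}
'a' @ 1: {1,2,3,4,5,6,7,8,10,11,12}  (accept∈set)
'b' @ 2: {1,2,5,7,9}  (accept∈set)
'a' @ 3: {1,2,3,4,5,6,7,8,10,11,12}  (accept∈set)
end set {1,2,3,4,5,6,7,8,10,11,12} — state 1 in

Answer: ACCEPT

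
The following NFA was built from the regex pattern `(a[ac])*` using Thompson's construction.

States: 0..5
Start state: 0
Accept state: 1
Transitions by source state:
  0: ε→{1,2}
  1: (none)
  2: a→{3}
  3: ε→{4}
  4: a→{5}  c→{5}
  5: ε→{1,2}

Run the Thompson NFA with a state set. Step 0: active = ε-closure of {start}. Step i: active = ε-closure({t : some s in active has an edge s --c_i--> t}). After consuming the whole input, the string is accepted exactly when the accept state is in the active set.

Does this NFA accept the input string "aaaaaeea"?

Answer: REJECT

Steps:
start: ε-closure({0}) = {0,1,2}
'a' @ 1: {3,4}
'a' @ 2: {1,2,5}  [accepting]
'a' @ 3: {3,4}
'a' @ 4: {1,2,5}  [accepting]
'a' @ 5: {3,4}
'e' @ 6: {}  — dead — no transitions
rest 'ea' ignored (set empty)
final: {}; accept 1 not in set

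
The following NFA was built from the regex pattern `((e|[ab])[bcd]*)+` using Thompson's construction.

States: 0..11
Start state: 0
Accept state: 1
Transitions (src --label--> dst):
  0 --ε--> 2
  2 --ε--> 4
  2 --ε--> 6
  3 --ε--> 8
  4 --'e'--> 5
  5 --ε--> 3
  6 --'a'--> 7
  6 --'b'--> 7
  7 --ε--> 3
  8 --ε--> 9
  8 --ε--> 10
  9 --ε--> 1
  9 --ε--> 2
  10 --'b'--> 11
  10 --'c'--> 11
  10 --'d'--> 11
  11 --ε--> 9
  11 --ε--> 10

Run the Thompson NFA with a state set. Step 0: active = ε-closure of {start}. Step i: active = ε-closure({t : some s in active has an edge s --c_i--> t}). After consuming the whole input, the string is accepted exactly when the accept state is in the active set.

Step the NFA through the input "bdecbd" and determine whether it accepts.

Answer: ACCEPT

Trace:
S₀ = ε-closure({0}) = {0,2,4,6}
'b' @ 1: {1,2,3,4,6,7,8,9,10}  [accepting]
'd' @ 2: {1,2,4,6,9,10,11}  [accepting]
'e' @ 3: {1,2,3,4,5,6,8,9,10}  [accepting]
'c' @ 4: {1,2,4,6,9,10,11}  [accepting]
'b' @ 5: {1,2,3,4,6,7,8,9,10,11}  [accepting]
'd' @ 6: {1,2,4,6,9,10,11}  [accepting]
final: {1,2,4,6,9,10,11}; accept 1 in set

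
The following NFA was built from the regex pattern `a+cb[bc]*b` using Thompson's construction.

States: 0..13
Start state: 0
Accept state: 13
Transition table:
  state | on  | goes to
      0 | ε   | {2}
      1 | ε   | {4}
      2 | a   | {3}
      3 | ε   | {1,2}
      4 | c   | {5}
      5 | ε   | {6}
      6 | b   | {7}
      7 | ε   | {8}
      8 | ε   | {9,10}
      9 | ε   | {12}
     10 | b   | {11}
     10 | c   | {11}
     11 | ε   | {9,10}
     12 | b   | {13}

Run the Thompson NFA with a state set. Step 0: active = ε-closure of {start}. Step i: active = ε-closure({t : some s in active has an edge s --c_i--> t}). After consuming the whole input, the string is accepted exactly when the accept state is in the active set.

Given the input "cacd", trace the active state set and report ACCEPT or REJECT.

Answer: REJECT

Trace:
S₀ = ε-closure({0}) = {0,2}
'c' @ 1: {}  — no active states
rest 'acd' ignored (set empty)
after full input: {}  (accept=13 not in)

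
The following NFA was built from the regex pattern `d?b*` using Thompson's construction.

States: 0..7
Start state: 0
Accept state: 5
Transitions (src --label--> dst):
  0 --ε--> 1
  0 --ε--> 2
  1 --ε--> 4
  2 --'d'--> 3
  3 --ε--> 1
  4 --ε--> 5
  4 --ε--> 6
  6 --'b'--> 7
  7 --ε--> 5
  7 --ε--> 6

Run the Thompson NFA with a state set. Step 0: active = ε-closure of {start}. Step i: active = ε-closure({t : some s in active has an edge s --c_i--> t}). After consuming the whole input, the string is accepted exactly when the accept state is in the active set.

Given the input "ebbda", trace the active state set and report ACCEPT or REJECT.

initial (ε-close {0}): {0,1,2,4,5,6}
'e' @ 1: {}  — no active states
rest 'bbda' ignored (set empty)
after full input: {}  (accept=5 not in)

Answer: REJECT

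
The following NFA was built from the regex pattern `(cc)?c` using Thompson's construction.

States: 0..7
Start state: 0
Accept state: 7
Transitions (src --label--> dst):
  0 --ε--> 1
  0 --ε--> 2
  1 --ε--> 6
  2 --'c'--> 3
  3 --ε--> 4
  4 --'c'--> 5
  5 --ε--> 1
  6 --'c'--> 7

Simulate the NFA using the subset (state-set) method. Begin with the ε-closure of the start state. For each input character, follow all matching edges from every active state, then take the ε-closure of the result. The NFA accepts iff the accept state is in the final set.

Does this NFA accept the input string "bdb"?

S₀ = ε-closure({0}) = {0,1,2,6}
'b' @ 1: {}  — dead — no transitions
rest 'db' ignored (set empty)
final: {}; accept 7 not in set

Answer: REJECT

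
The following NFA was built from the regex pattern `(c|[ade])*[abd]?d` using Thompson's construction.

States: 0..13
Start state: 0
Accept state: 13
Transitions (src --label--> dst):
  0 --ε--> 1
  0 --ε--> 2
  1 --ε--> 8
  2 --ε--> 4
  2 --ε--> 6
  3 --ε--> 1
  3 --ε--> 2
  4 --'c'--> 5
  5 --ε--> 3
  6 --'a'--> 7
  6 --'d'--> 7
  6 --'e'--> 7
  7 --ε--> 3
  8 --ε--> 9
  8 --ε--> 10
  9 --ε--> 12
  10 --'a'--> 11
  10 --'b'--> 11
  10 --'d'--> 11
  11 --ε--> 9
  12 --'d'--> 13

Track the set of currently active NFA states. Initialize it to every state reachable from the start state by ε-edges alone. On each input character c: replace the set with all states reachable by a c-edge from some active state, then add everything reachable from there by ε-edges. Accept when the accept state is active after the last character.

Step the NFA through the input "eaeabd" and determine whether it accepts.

start: ε-closure({0}) = {0,1,2,4,6,8,9,10,12}
'e' @ 1: {1,2,3,4,6,7,8,9,10,12}
'a' @ 2: {1,2,3,4,6,7,8,9,10,11,12}
'e' @ 3: {1,2,3,4,6,7,8,9,10,12}
'a' @ 4: {1,2,3,4,6,7,8,9,10,11,12}
'b' @ 5: {9,11,12}
'd' @ 6: {13}  [accepting]
final: {13}; accept 13 in set

Answer: ACCEPT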